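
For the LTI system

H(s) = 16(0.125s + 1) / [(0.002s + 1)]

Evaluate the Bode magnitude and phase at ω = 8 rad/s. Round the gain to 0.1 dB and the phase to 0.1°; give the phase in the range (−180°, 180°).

At ω = 8 rad/s:
zero (1 + j8·0.125) = 1 + j1 → |·| ≈ 1.4142, ∠ ≈ 45.00°
pole (1 + j8·0.002) = 1 + j0.016 → |·| ≈ 1.0001, ∠ ≈ 0.92°
|H| = 16 · 1.4142 / (1.0001) ≈ 22.625
Gain = 20 log₁₀(22.625) ≈ 27.09 dB
∠H = (45.00°) − (0.92°) = 44.08°

27.1 dB, 44.1°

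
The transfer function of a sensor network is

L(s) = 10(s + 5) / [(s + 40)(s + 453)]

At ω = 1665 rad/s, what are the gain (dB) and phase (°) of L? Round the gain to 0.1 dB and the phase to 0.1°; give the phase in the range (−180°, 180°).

-44.7 dB, -73.6°

At s = jω = j1665:
zero (s+5): 5 + j1665 → |·| = √(5²+1665²) = √2772250 ≈ 1665, ∠ = arctan(1665/5) ≈ 89.83°
pole (s+40): 40 + j1665 → |·| = √(40²+1665²) = √2773825 ≈ 1665.5, ∠ = arctan(1665/40) ≈ 88.62°
pole (s+453): 453 + j1665 → |·| = √(453²+1665²) = √2977434 ≈ 1725.5, ∠ = arctan(1665/453) ≈ 74.78°
|L| = 10 · 1665 / 2.8738e+06 ≈ 0.0057937
Gain = 20 log₁₀(0.0057937) ≈ -44.74 dB
∠L = 89.83° − 163.40° = -73.57°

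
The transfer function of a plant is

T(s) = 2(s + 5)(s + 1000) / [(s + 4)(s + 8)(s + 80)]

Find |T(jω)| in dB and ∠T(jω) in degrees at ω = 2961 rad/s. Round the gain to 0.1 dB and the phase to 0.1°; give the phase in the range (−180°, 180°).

At s = jω = j2961:
zero (s+5): 5 + j2961 → |·| = √(5²+2961²) = √8767546 ≈ 2961, ∠ = arctan(2961/5) ≈ 89.90°
zero (s+1000): 1000 + j2961 → |·| = √(1000²+2961²) = √9767521 ≈ 3125.3, ∠ = arctan(2961/1000) ≈ 71.34°
pole (s+4): 4 + j2961 → |·| = √(4²+2961²) = √8767537 ≈ 2961, ∠ = arctan(2961/4) ≈ 89.92°
pole (s+8): 8 + j2961 → |·| = √(8²+2961²) = √8767585 ≈ 2961, ∠ = arctan(2961/8) ≈ 89.85°
pole (s+80): 80 + j2961 → |·| = √(80²+2961²) = √8773921 ≈ 2962.1, ∠ = arctan(2961/80) ≈ 88.45°
|T| = 2 · 9.254e+06 / 2.597e+10 ≈ 0.00071267
Gain = 20 log₁₀(0.00071267) ≈ -62.94 dB
∠T = 161.24° − 268.22° = -106.98°

-62.9 dB, -107.0°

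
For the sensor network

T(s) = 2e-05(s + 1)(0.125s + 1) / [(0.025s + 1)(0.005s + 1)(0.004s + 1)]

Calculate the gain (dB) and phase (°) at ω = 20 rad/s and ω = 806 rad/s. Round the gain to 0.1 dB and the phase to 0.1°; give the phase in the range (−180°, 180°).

ω = 20: -60.4 dB, 118.5°; ω = 806: -44.8 dB, -56.6°

At ω = 20 rad/s:
zero (1 + j20·1) = 1 + j20 → |·| ≈ 20.025, ∠ ≈ 87.14°
zero (1 + j20·0.125) = 1 + j2.5 → |·| ≈ 2.6926, ∠ ≈ 68.20°
pole (1 + j20·0.025) = 1 + j0.5 → |·| ≈ 1.118, ∠ ≈ 26.57°
pole (1 + j20·0.005) = 1 + j0.1 → |·| ≈ 1.005, ∠ ≈ 5.71°
pole (1 + j20·0.004) = 1 + j0.08 → |·| ≈ 1.0032, ∠ ≈ 4.57°
|T| = 2e-05 · 20.025 · 2.6926 / (1.118 · 1.005 · 1.0032) ≈ 0.00095671
Gain = 20 log₁₀(0.00095671) ≈ -60.38 dB
∠T = (87.14° + 68.20°) − (26.57° + 5.71° + 4.57°) = 118.49°

At ω = 806 rad/s:
zero (1 + j806·1) = 1 + j806 → |·| ≈ 806, ∠ ≈ 89.93°
zero (1 + j806·0.125) = 1 + j100.75 → |·| ≈ 100.75, ∠ ≈ 89.43°
pole (1 + j806·0.025) = 1 + j20.15 → |·| ≈ 20.175, ∠ ≈ 87.16°
pole (1 + j806·0.005) = 1 + j4.03 → |·| ≈ 4.1522, ∠ ≈ 76.06°
pole (1 + j806·0.004) = 1 + j3.224 → |·| ≈ 3.3755, ∠ ≈ 72.77°
|T| = 2e-05 · 806 · 100.75 / (20.175 · 4.1522 · 3.3755) ≈ 0.0057435
Gain = 20 log₁₀(0.0057435) ≈ -44.82 dB
∠T = (89.93° + 89.43°) − (87.16° + 76.06° + 72.77°) = -56.63°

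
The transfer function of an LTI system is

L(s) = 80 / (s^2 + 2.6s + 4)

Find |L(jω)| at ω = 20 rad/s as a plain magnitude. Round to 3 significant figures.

0.200

At s = jω = j20:
quadratic: (j20)² + 2.6·j20 + 4 = -396 + j52 → |·| ≈ 399.4, ∠ ≈ 172.52°
|L| = 80 / 399.4 ≈ 0.2003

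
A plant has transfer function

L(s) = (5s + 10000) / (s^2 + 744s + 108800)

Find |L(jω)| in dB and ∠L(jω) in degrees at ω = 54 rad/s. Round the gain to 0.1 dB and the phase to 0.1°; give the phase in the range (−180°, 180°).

-21.1 dB, -19.2°

Substitute s = j54:
Numerator: 5(j54) + 10000 = 10000 + j270
Denominator: (j54)^2 + 744(j54) + 108800 = 105884 + j40176
|N| = √(10000² + 270²) ≈ 10004, ∠N ≈ 1.55°
|D| = √(105884² + 40176²) ≈ 1.1325e+05, ∠D ≈ 20.78°
|L| = 10004 / 1.1325e+05 ≈ 0.088336
Gain = 20 log₁₀(0.088336) ≈ -21.08 dB
∠L = 1.55° − 20.78° = -19.23°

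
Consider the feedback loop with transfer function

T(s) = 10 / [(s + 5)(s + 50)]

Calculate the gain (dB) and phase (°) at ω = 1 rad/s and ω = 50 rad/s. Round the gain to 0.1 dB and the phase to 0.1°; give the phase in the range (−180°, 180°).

ω = 1: -28.1 dB, -12.5°; ω = 50: -51.0 dB, -129.3°

At s = jω = j1:
pole (s+5): 5 + j1 → |·| = √(5²+1²) = √26 ≈ 5.099, ∠ = arctan(1/5) ≈ 11.31°
pole (s+50): 50 + j1 → |·| = √(50²+1²) = √2501 ≈ 50.01, ∠ = arctan(1/50) ≈ 1.15°
|T| = 10 / 255 ≈ 0.039216
Gain = 20 log₁₀(0.039216) ≈ -28.13 dB
∠T = 0.00° − 12.46° = -12.46°

At s = jω = j50:
pole (s+5): 5 + j50 → |·| = √(5²+50²) = √2525 ≈ 50.249, ∠ = arctan(50/5) ≈ 84.29°
pole (s+50): 50 + j50 → |·| = √(50²+50²) = √5000 ≈ 70.711, ∠ = arctan(50/50) ≈ 45.00°
|T| = 10 / 3553.2 ≈ 0.0028144
Gain = 20 log₁₀(0.0028144) ≈ -51.01 dB
∠T = 0.00° − 129.29° = -129.29°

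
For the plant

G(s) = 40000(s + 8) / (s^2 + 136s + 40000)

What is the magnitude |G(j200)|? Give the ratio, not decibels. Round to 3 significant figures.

294

At s = jω = j200:
zero (s+8): 8 + j200 → |·| = √(8²+200²) = √40064 ≈ 200.16, ∠ = arctan(200/8) ≈ 87.71°
quadratic: (j200)² + 136·j200 + 40000 = 0 + j27200 → |·| ≈ 27200, ∠ ≈ 90.00°
|G| = 40000 · 200.16 / 27200 ≈ 294.35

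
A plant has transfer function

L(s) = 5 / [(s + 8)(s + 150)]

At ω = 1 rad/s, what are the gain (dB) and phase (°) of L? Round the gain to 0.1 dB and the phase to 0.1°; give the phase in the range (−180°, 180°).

-47.7 dB, -7.5°

At s = jω = j1:
pole (s+8): 8 + j1 → |·| = √(8²+1²) = √65 ≈ 8.0623, ∠ = arctan(1/8) ≈ 7.13°
pole (s+150): 150 + j1 → |·| = √(150²+1²) = √22501 ≈ 150, ∠ = arctan(1/150) ≈ 0.38°
|L| = 5 / 1209.3 ≈ 0.0041346
Gain = 20 log₁₀(0.0041346) ≈ -47.67 dB
∠L = 0.00° − 7.51° = -7.51°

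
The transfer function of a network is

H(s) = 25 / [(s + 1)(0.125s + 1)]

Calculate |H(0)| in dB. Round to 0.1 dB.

28.0 dB

H(0) = 25 · 1 / 1 = 25
20 log₁₀(25) ≈ 27.96 dB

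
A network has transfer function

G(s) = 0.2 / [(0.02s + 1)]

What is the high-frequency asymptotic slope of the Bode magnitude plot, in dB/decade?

-20 dB/decade

Each pole contributes −20 dB/decade at high frequency; each zero contributes +20 dB/decade.
Net: 0 zero(s) − 1 pole(s) → -20 dB/decade.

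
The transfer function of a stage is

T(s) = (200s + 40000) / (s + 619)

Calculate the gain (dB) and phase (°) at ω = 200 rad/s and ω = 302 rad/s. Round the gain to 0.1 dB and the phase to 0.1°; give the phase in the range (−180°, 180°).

Substitute s = j200:
Numerator: 200(j200) + 40000 = 40000 + j40000
Denominator: (j200) + 619 = 619 + j200
|N| = √(40000² + 40000²) ≈ 56569, ∠N ≈ 45.00°
|D| = √(619² + 200²) ≈ 650.51, ∠D ≈ 17.91°
|T| = 56569 / 650.51 ≈ 86.961
Gain = 20 log₁₀(86.961) ≈ 38.79 dB
∠T = 45.00° − 17.91° = 27.09°

Substitute s = j302:
Numerator: 200(j302) + 40000 = 40000 + j60400
Denominator: (j302) + 619 = 619 + j302
|N| = √(40000² + 60400²) ≈ 72444, ∠N ≈ 56.49°
|D| = √(619² + 302²) ≈ 688.74, ∠D ≈ 26.01°
|T| = 72444 / 688.74 ≈ 105.18
Gain = 20 log₁₀(105.18) ≈ 40.44 dB
∠T = 56.49° − 26.01° = 30.48°

ω = 200: 38.8 dB, 27.1°; ω = 302: 40.4 dB, 30.5°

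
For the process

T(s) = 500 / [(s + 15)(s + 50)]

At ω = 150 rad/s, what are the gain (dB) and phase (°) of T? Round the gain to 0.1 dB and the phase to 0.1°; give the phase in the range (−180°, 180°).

-33.6 dB, -155.9°

At s = jω = j150:
pole (s+15): 15 + j150 → |·| = √(15²+150²) = √22725 ≈ 150.75, ∠ = arctan(150/15) ≈ 84.29°
pole (s+50): 50 + j150 → |·| = √(50²+150²) = √25000 ≈ 158.11, ∠ = arctan(150/50) ≈ 71.57°
|T| = 500 / 23835 ≈ 0.020978
Gain = 20 log₁₀(0.020978) ≈ -33.56 dB
∠T = 0.00° − 155.86° = -155.86°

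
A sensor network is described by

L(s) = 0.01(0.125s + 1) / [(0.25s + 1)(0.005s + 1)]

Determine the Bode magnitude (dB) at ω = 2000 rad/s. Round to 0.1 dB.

At ω = 2000 rad/s:
zero (1 + j2000·0.125) = 1 + j250 → |·| ≈ 250, ∠ ≈ 89.77°
pole (1 + j2000·0.25) = 1 + j500 → |·| ≈ 500, ∠ ≈ 89.89°
pole (1 + j2000·0.005) = 1 + j10 → |·| ≈ 10.05, ∠ ≈ 84.29°
|L| = 0.01 · 250 / (500 · 10.05) ≈ 0.00049751
Gain = 20 log₁₀(0.00049751) ≈ -66.06 dB

-66.1 dB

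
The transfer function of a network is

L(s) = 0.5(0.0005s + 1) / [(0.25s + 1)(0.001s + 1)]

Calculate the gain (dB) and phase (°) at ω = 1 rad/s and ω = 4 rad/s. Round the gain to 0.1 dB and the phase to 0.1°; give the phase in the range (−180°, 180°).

ω = 1: -6.3 dB, -14.1°; ω = 4: -9.0 dB, -45.1°

At ω = 1 rad/s:
zero (1 + j1·0.0005) = 1 + j0.0005 → |·| ≈ 1, ∠ ≈ 0.03°
pole (1 + j1·0.25) = 1 + j0.25 → |·| ≈ 1.0308, ∠ ≈ 14.04°
pole (1 + j1·0.001) = 1 + j0.001 → |·| ≈ 1, ∠ ≈ 0.06°
|L| = 0.5 · 1 / (1.0308 · 1) ≈ 0.48506
Gain = 20 log₁₀(0.48506) ≈ -6.28 dB
∠L = (0.03°) − (14.04° + 0.06°) = -14.07°

At ω = 4 rad/s:
zero (1 + j4·0.0005) = 1 + j0.002 → |·| ≈ 1, ∠ ≈ 0.11°
pole (1 + j4·0.25) = 1 + j1 → |·| ≈ 1.4142, ∠ ≈ 45.00°
pole (1 + j4·0.001) = 1 + j0.004 → |·| ≈ 1, ∠ ≈ 0.23°
|L| = 0.5 · 1 / (1.4142 · 1) ≈ 0.35356
Gain = 20 log₁₀(0.35356) ≈ -9.03 dB
∠L = (0.11°) − (45.00° + 0.23°) = -45.12°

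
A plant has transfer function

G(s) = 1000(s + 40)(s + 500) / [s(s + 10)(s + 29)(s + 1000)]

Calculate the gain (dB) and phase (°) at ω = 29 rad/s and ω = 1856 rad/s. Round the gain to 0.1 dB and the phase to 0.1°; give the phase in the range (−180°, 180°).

At s = jω = j29:
zero (s+40): 40 + j29 → |·| = √(40²+29²) = √2441 ≈ 49.406, ∠ = arctan(29/40) ≈ 35.94°
zero (s+500): 500 + j29 → |·| = √(500²+29²) = √250841 ≈ 500.84, ∠ = arctan(29/500) ≈ 3.32°
pole (s+10): 10 + j29 → |·| = √(10²+29²) = √941 ≈ 30.676, ∠ = arctan(29/10) ≈ 70.97°
pole (s+29): 29 + j29 → |·| = √(29²+29²) = √1682 ≈ 41.012, ∠ = arctan(29/29) ≈ 45.00°
pole (s+1000): 1000 + j29 → |·| = √(1000²+29²) = √1000841 ≈ 1000.4, ∠ = arctan(29/1000) ≈ 1.66°
pole at origin: |s| = 29, ∠ = 90.00° (in denominator)
|G| = 1000 · 24745 / 3.6499e+07 ≈ 0.67796
Gain = 20 log₁₀(0.67796) ≈ -3.38 dB
∠G = 39.26° − 207.63° = -168.37°

At s = jω = j1856:
zero (s+40): 40 + j1856 → |·| = √(40²+1856²) = √3446336 ≈ 1856.4, ∠ = arctan(1856/40) ≈ 88.77°
zero (s+500): 500 + j1856 → |·| = √(500²+1856²) = √3694736 ≈ 1922.2, ∠ = arctan(1856/500) ≈ 74.92°
pole (s+10): 10 + j1856 → |·| = √(10²+1856²) = √3444836 ≈ 1856, ∠ = arctan(1856/10) ≈ 89.69°
pole (s+29): 29 + j1856 → |·| = √(29²+1856²) = √3445577 ≈ 1856.2, ∠ = arctan(1856/29) ≈ 89.10°
pole (s+1000): 1000 + j1856 → |·| = √(1000²+1856²) = √4444736 ≈ 2108.3, ∠ = arctan(1856/1000) ≈ 61.68°
pole at origin: |s| = 1856, ∠ = 90.00° (in denominator)
|G| = 1000 · 3.5684e+06 / 1.3481e+13 ≈ 0.0002647
Gain = 20 log₁₀(0.0002647) ≈ -71.54 dB
∠G = 163.69° − 330.47° = -166.78°

ω = 29: -3.4 dB, -168.4°; ω = 1856: -71.5 dB, -166.8°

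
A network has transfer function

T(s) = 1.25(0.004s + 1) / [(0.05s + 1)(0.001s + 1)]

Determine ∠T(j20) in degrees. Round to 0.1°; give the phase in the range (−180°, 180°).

At ω = 20 rad/s:
zero (1 + j20·0.004) = 1 + j0.08 → |·| ≈ 1.0032, ∠ ≈ 4.57°
pole (1 + j20·0.05) = 1 + j1 → |·| ≈ 1.4142, ∠ ≈ 45.00°
pole (1 + j20·0.001) = 1 + j0.02 → |·| ≈ 1.0002, ∠ ≈ 1.15°
∠T = (4.57°) − (45.00° + 1.15°) = -41.58°

-41.6°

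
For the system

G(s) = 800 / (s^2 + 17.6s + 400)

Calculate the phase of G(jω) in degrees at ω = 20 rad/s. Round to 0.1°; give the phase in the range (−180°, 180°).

-90.0°

At s = jω = j20:
quadratic: (j20)² + 17.6·j20 + 400 = 0 + j352 → |·| ≈ 352, ∠ ≈ 90.00°
∠G = 0.00° − 90.00° = -90.00°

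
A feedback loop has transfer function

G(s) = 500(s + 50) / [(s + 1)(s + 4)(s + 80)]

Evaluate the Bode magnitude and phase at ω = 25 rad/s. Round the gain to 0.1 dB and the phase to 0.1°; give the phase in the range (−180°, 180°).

-5.6 dB, -159.4°

At s = jω = j25:
zero (s+50): 50 + j25 → |·| = √(50²+25²) = √3125 ≈ 55.902, ∠ = arctan(25/50) ≈ 26.57°
pole (s+1): 1 + j25 → |·| = √(1²+25²) = √626 ≈ 25.02, ∠ = arctan(25/1) ≈ 87.71°
pole (s+4): 4 + j25 → |·| = √(4²+25²) = √641 ≈ 25.318, ∠ = arctan(25/4) ≈ 80.91°
pole (s+80): 80 + j25 → |·| = √(80²+25²) = √7025 ≈ 83.815, ∠ = arctan(25/80) ≈ 17.35°
|G| = 500 · 55.902 / 53093 ≈ 0.52645
Gain = 20 log₁₀(0.52645) ≈ -5.57 dB
∠G = 26.57° − 185.97° = -159.40°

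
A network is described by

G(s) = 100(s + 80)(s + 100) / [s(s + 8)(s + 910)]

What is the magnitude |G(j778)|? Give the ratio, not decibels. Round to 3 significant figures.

At s = jω = j778:
zero (s+80): 80 + j778 → |·| = √(80²+778²) = √611684 ≈ 782.1, ∠ = arctan(778/80) ≈ 84.13°
zero (s+100): 100 + j778 → |·| = √(100²+778²) = √615284 ≈ 784.4, ∠ = arctan(778/100) ≈ 82.68°
pole (s+8): 8 + j778 → |·| = √(8²+778²) = √605348 ≈ 778.04, ∠ = arctan(778/8) ≈ 89.41°
pole (s+910): 910 + j778 → |·| = √(910²+778²) = √1433384 ≈ 1197.2, ∠ = arctan(778/910) ≈ 40.53°
pole at origin: |s| = 778, ∠ = 90.00° (in denominator)
|G| = 100 · 6.1348e+05 / 7.2468e+08 ≈ 0.084655

0.0847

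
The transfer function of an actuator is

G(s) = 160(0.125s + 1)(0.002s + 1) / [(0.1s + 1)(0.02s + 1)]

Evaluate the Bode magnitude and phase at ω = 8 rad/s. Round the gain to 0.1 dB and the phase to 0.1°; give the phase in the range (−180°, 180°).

44.8 dB, -1.8°

At ω = 8 rad/s:
zero (1 + j8·0.125) = 1 + j1 → |·| ≈ 1.4142, ∠ ≈ 45.00°
zero (1 + j8·0.002) = 1 + j0.016 → |·| ≈ 1.0001, ∠ ≈ 0.92°
pole (1 + j8·0.1) = 1 + j0.8 → |·| ≈ 1.2806, ∠ ≈ 38.66°
pole (1 + j8·0.02) = 1 + j0.16 → |·| ≈ 1.0127, ∠ ≈ 9.09°
|G| = 160 · 1.4142 · 1.0001 / (1.2806 · 1.0127) ≈ 174.49
Gain = 20 log₁₀(174.49) ≈ 44.84 dB
∠G = (45.00° + 0.92°) − (38.66° + 9.09°) = -1.83°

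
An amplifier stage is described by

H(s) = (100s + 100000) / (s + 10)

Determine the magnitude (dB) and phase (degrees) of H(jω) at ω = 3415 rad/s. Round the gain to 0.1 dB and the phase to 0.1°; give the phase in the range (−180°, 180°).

40.4 dB, -16.2°

Substitute s = j3415:
Numerator: 100(j3415) + 100000 = 100000 + j341500
Denominator: (j3415) + 10 = 10 + j3415
|N| = √(100000² + 341500²) ≈ 3.5584e+05, ∠N ≈ 73.68°
|D| = √(10² + 3415²) ≈ 3415, ∠D ≈ 89.83°
|H| = 3.5584e+05 / 3415 ≈ 104.2
Gain = 20 log₁₀(104.2) ≈ 40.36 dB
∠H = 73.68° − 89.83° = -16.15°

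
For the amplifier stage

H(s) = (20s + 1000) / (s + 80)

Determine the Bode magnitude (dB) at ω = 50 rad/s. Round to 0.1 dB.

23.5 dB

Substitute s = j50:
Numerator: 20(j50) + 1000 = 1000 + j1000
Denominator: (j50) + 80 = 80 + j50
|N| = √(1000² + 1000²) ≈ 1414.2, ∠N ≈ 45.00°
|D| = √(80² + 50²) ≈ 94.34, ∠D ≈ 32.01°
|H| = 1414.2 / 94.34 ≈ 14.99
Gain = 20 log₁₀(14.99) ≈ 23.52 dB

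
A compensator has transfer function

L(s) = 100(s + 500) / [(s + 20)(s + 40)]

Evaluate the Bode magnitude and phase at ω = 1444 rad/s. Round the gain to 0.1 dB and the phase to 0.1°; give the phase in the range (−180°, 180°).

-22.7 dB, -106.7°

At s = jω = j1444:
zero (s+500): 500 + j1444 → |·| = √(500²+1444²) = √2335136 ≈ 1528.1, ∠ = arctan(1444/500) ≈ 70.90°
pole (s+20): 20 + j1444 → |·| = √(20²+1444²) = √2085536 ≈ 1444.1, ∠ = arctan(1444/20) ≈ 89.21°
pole (s+40): 40 + j1444 → |·| = √(40²+1444²) = √2086736 ≈ 1444.6, ∠ = arctan(1444/40) ≈ 88.41°
|L| = 100 · 1528.1 / 2.0861e+06 ≈ 0.073252
Gain = 20 log₁₀(0.073252) ≈ -22.70 dB
∠L = 70.90° − 177.62° = -106.72°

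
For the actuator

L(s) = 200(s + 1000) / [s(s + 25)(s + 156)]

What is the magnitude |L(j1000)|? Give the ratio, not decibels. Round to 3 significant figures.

0.000279

At s = jω = j1000:
zero (s+1000): 1000 + j1000 → |·| = √(1000²+1000²) = √2000000 ≈ 1414.2, ∠ = arctan(1000/1000) ≈ 45.00°
pole (s+25): 25 + j1000 → |·| = √(25²+1000²) = √1000625 ≈ 1000.3, ∠ = arctan(1000/25) ≈ 88.57°
pole (s+156): 156 + j1000 → |·| = √(156²+1000²) = √1024336 ≈ 1012.1, ∠ = arctan(1000/156) ≈ 81.13°
pole at origin: |s| = 1000, ∠ = 90.00° (in denominator)
|L| = 200 · 1414.2 / 1.0124e+09 ≈ 0.00027938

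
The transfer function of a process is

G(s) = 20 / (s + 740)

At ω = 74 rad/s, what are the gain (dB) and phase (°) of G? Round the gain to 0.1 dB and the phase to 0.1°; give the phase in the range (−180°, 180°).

Substitute s = j74:
Numerator: 20 = 20 + j0
Denominator: (j74) + 740 = 740 + j74
|N| = √(20² + 0²) ≈ 20, ∠N ≈ 0.00°
|D| = √(740² + 74²) ≈ 743.69, ∠D ≈ 5.71°
|G| = 20 / 743.69 ≈ 0.026893
Gain = 20 log₁₀(0.026893) ≈ -31.41 dB
∠G = 0.00° − 5.71° = -5.71°

-31.4 dB, -5.7°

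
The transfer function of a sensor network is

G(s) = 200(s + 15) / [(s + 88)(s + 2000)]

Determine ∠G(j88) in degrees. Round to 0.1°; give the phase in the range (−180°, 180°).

At s = jω = j88:
zero (s+15): 15 + j88 → |·| = √(15²+88²) = √7969 ≈ 89.269, ∠ = arctan(88/15) ≈ 80.33°
pole (s+88): 88 + j88 → |·| = √(88²+88²) = √15488 ≈ 124.45, ∠ = arctan(88/88) ≈ 45.00°
pole (s+2000): 2000 + j88 → |·| = √(2000²+88²) = √4007744 ≈ 2001.9, ∠ = arctan(88/2000) ≈ 2.52°
∠G = 80.33° − 47.52° = 32.81°

32.8°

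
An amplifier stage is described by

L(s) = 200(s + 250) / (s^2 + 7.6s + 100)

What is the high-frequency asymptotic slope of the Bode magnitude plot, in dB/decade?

-20 dB/decade

Each pole contributes −20 dB/decade at high frequency; each zero contributes +20 dB/decade.
Net: 1 zero(s) − 2 pole(s) → -20 dB/decade.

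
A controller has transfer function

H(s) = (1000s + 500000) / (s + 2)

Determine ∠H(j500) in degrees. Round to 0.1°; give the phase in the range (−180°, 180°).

Substitute s = j500:
Numerator: 1000(j500) + 500000 = 500000 + j500000
Denominator: (j500) + 2 = 2 + j500
|N| = √(500000² + 500000²) ≈ 7.0711e+05, ∠N ≈ 45.00°
|D| = √(2² + 500²) ≈ 500, ∠D ≈ 89.77°
∠H = 45.00° − 89.77° = -44.77°

-44.8°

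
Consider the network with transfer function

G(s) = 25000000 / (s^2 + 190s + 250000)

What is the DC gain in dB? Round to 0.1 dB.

G(0) = 25000000 / 250000 = 100
20 log₁₀(100) ≈ 40.00 dB

40.0 dB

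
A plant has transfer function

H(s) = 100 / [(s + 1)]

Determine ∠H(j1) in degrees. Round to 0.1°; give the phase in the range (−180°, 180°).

-45.0°

At ω = 1 rad/s:
pole (1 + j1·1) = 1 + j1 → |·| ≈ 1.4142, ∠ ≈ 45.00°
∠H = (0°) − (45.00°) = -45.00°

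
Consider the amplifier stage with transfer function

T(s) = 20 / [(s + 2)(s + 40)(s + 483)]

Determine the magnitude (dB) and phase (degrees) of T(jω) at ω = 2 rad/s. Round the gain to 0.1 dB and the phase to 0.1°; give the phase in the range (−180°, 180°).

At s = jω = j2:
pole (s+2): 2 + j2 → |·| = √(2²+2²) = √8 ≈ 2.8284, ∠ = arctan(2/2) ≈ 45.00°
pole (s+40): 40 + j2 → |·| = √(40²+2²) = √1604 ≈ 40.05, ∠ = arctan(2/40) ≈ 2.86°
pole (s+483): 483 + j2 → |·| = √(483²+2²) = √233293 ≈ 483, ∠ = arctan(2/483) ≈ 0.24°
|T| = 20 / 54713 ≈ 0.00036554
Gain = 20 log₁₀(0.00036554) ≈ -68.74 dB
∠T = 0.00° − 48.10° = -48.10°

-68.7 dB, -48.1°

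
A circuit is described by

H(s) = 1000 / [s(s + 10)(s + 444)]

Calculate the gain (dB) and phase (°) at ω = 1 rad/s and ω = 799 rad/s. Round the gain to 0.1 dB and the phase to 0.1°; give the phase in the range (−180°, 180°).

At s = jω = j1:
pole (s+10): 10 + j1 → |·| = √(10²+1²) = √101 ≈ 10.05, ∠ = arctan(1/10) ≈ 5.71°
pole (s+444): 444 + j1 → |·| = √(444²+1²) = √197137 ≈ 444, ∠ = arctan(1/444) ≈ 0.13°
pole at origin: |s| = 1, ∠ = 90.00° (in denominator)
|H| = 1000 / 4462.2 ≈ 0.2241
Gain = 20 log₁₀(0.2241) ≈ -12.99 dB
∠H = 0.00° − 95.84° = -95.84°

At s = jω = j799:
pole (s+10): 10 + j799 → |·| = √(10²+799²) = √638501 ≈ 799.06, ∠ = arctan(799/10) ≈ 89.28°
pole (s+444): 444 + j799 → |·| = √(444²+799²) = √835537 ≈ 914.08, ∠ = arctan(799/444) ≈ 60.94°
pole at origin: |s| = 799, ∠ = 90.00° (in denominator)
|H| = 1000 / 5.8359e+08 ≈ 1.7135e-06
Gain = 20 log₁₀(1.7135e-06) ≈ -115.32 dB
∠H = 0.00° − 240.22° = -240.22° ≡ 119.78° (principal value)

ω = 1: -13.0 dB, -95.8°; ω = 799: -115.3 dB, 119.8°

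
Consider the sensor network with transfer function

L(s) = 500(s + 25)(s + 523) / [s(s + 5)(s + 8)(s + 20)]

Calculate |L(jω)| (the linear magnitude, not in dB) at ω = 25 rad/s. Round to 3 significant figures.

At s = jω = j25:
zero (s+25): 25 + j25 → |·| = √(25²+25²) = √1250 ≈ 35.355, ∠ = arctan(25/25) ≈ 45.00°
zero (s+523): 523 + j25 → |·| = √(523²+25²) = √274154 ≈ 523.6, ∠ = arctan(25/523) ≈ 2.74°
pole (s+5): 5 + j25 → |·| = √(5²+25²) = √650 ≈ 25.495, ∠ = arctan(25/5) ≈ 78.69°
pole (s+8): 8 + j25 → |·| = √(8²+25²) = √689 ≈ 26.249, ∠ = arctan(25/8) ≈ 72.26°
pole (s+20): 20 + j25 → |·| = √(20²+25²) = √1025 ≈ 32.016, ∠ = arctan(25/20) ≈ 51.34°
pole at origin: |s| = 25, ∠ = 90.00° (in denominator)
|L| = 500 · 18512 / 5.3564e+05 ≈ 17.28

17.3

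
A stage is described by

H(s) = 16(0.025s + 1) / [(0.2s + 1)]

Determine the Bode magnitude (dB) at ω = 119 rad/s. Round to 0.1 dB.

At ω = 119 rad/s:
zero (1 + j119·0.025) = 1 + j2.975 → |·| ≈ 3.1386, ∠ ≈ 71.42°
pole (1 + j119·0.2) = 1 + j23.8 → |·| ≈ 23.821, ∠ ≈ 87.59°
|H| = 16 · 3.1386 / (23.821) ≈ 2.1081
Gain = 20 log₁₀(2.1081) ≈ 6.48 dB

6.5 dB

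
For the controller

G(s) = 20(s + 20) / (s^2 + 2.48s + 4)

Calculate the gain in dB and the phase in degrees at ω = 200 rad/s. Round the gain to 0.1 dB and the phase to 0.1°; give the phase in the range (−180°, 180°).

At s = jω = j200:
zero (s+20): 20 + j200 → |·| = √(20²+200²) = √40400 ≈ 201, ∠ = arctan(200/20) ≈ 84.29°
quadratic: (j200)² + 2.48·j200 + 4 = -39996 + j496 → |·| ≈ 39999, ∠ ≈ 179.29°
|G| = 20 · 201 / 39999 ≈ 0.1005
Gain = 20 log₁₀(0.1005) ≈ -19.96 dB
∠G = 84.29° − 179.29° = -95.00°

-20.0 dB, -95.0°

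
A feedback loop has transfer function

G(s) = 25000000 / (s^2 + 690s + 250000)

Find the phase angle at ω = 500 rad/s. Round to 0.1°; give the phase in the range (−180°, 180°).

-90.0°

At s = jω = j500:
quadratic: (j500)² + 690·j500 + 250000 = 0 + j345000 → |·| ≈ 3.45e+05, ∠ ≈ 90.00°
∠G = 0.00° − 90.00° = -90.00°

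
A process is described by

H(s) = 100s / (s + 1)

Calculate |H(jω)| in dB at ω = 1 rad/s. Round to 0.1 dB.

37.0 dB

At s = jω = j1:
zero at origin: s = j1 → |·| = 1, ∠ = 90.00°
pole (s+1): 1 + j1 → |·| = √(1²+1²) = √2 ≈ 1.4142, ∠ = arctan(1/1) ≈ 45.00°
|H| = 100 · 1 / 1.4142 ≈ 70.711
Gain = 20 log₁₀(70.711) ≈ 36.99 dB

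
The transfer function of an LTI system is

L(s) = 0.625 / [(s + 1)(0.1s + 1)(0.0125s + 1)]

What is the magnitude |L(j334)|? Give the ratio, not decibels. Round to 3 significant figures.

1.30e-05

At ω = 334 rad/s:
pole (1 + j334·1) = 1 + j334 → |·| ≈ 334, ∠ ≈ 89.83°
pole (1 + j334·0.1) = 1 + j33.4 → |·| ≈ 33.415, ∠ ≈ 88.29°
pole (1 + j334·0.0125) = 1 + j4.175 → |·| ≈ 4.2931, ∠ ≈ 76.53°
|L| = 0.625 · 1 / (334 · 33.415 · 4.2931) ≈ 1.3044e-05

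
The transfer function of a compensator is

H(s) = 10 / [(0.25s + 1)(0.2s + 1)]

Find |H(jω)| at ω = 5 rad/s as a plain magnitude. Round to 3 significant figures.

At ω = 5 rad/s:
pole (1 + j5·0.25) = 1 + j1.25 → |·| ≈ 1.6008, ∠ ≈ 51.34°
pole (1 + j5·0.2) = 1 + j1 → |·| ≈ 1.4142, ∠ ≈ 45.00°
|H| = 10 · 1 / (1.6008 · 1.4142) ≈ 4.4173

4.42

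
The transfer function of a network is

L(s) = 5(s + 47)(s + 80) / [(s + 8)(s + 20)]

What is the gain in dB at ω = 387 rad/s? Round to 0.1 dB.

At s = jω = j387:
zero (s+47): 47 + j387 → |·| = √(47²+387²) = √151978 ≈ 389.84, ∠ = arctan(387/47) ≈ 83.08°
zero (s+80): 80 + j387 → |·| = √(80²+387²) = √156169 ≈ 395.18, ∠ = arctan(387/80) ≈ 78.32°
pole (s+8): 8 + j387 → |·| = √(8²+387²) = √149833 ≈ 387.08, ∠ = arctan(387/8) ≈ 88.82°
pole (s+20): 20 + j387 → |·| = √(20²+387²) = √150169 ≈ 387.52, ∠ = arctan(387/20) ≈ 87.04°
|L| = 5 · 1.5406e+05 / 1.5e+05 ≈ 5.1353
Gain = 20 log₁₀(5.1353) ≈ 14.21 dB

14.2 dB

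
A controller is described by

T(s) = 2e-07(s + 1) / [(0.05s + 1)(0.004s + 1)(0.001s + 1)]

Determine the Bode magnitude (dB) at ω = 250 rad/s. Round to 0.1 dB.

At ω = 250 rad/s:
zero (1 + j250·1) = 1 + j250 → |·| ≈ 250, ∠ ≈ 89.77°
pole (1 + j250·0.05) = 1 + j12.5 → |·| ≈ 12.54, ∠ ≈ 85.43°
pole (1 + j250·0.004) = 1 + j1 → |·| ≈ 1.4142, ∠ ≈ 45.00°
pole (1 + j250·0.001) = 1 + j0.25 → |·| ≈ 1.0308, ∠ ≈ 14.04°
|T| = 2e-07 · 250 / (12.54 · 1.4142 · 1.0308) ≈ 2.7352e-06
Gain = 20 log₁₀(2.7352e-06) ≈ -111.26 dB

-111.3 dB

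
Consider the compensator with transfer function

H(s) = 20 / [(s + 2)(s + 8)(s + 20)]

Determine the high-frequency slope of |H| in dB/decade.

Each pole contributes −20 dB/decade at high frequency; each zero contributes +20 dB/decade.
Net: 0 zero(s) − 3 pole(s) → -60 dB/decade.

-60 dB/decade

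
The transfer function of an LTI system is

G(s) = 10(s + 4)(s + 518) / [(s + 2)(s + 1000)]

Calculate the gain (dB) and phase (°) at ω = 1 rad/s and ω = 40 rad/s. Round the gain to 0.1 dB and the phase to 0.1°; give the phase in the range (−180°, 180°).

ω = 1: 19.6 dB, -12.5°; ω = 40: 14.3 dB, -0.7°

At s = jω = j1:
zero (s+4): 4 + j1 → |·| = √(4²+1²) = √17 ≈ 4.1231, ∠ = arctan(1/4) ≈ 14.04°
zero (s+518): 518 + j1 → |·| = √(518²+1²) = √268325 ≈ 518, ∠ = arctan(1/518) ≈ 0.11°
pole (s+2): 2 + j1 → |·| = √(2²+1²) = √5 ≈ 2.2361, ∠ = arctan(1/2) ≈ 26.57°
pole (s+1000): 1000 + j1 → |·| = √(1000²+1²) = √1000001 ≈ 1000, ∠ = arctan(1/1000) ≈ 0.06°
|G| = 10 · 2135.8 / 2236.1 ≈ 9.5515
Gain = 20 log₁₀(9.5515) ≈ 19.60 dB
∠G = 14.15° − 26.63° = -12.48°

At s = jω = j40:
zero (s+4): 4 + j40 → |·| = √(4²+40²) = √1616 ≈ 40.2, ∠ = arctan(40/4) ≈ 84.29°
zero (s+518): 518 + j40 → |·| = √(518²+40²) = √269924 ≈ 519.54, ∠ = arctan(40/518) ≈ 4.42°
pole (s+2): 2 + j40 → |·| = √(2²+40²) = √1604 ≈ 40.05, ∠ = arctan(40/2) ≈ 87.14°
pole (s+1000): 1000 + j40 → |·| = √(1000²+40²) = √1001600 ≈ 1000.8, ∠ = arctan(40/1000) ≈ 2.29°
|G| = 10 · 20886 / 40082 ≈ 5.2108
Gain = 20 log₁₀(5.2108) ≈ 14.34 dB
∠G = 88.71° − 89.43° = -0.72°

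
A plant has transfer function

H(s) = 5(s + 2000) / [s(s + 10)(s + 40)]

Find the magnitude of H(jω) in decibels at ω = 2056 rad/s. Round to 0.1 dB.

-115.7 dB

At s = jω = j2056:
zero (s+2000): 2000 + j2056 → |·| = √(2000²+2056²) = √8227136 ≈ 2868.3, ∠ = arctan(2056/2000) ≈ 45.79°
pole (s+10): 10 + j2056 → |·| = √(10²+2056²) = √4227236 ≈ 2056, ∠ = arctan(2056/10) ≈ 89.72°
pole (s+40): 40 + j2056 → |·| = √(40²+2056²) = √4228736 ≈ 2056.4, ∠ = arctan(2056/40) ≈ 88.89°
pole at origin: |s| = 2056, ∠ = 90.00° (in denominator)
|H| = 5 · 2868.3 / 8.6927e+09 ≈ 1.6498e-06
Gain = 20 log₁₀(1.6498e-06) ≈ -115.65 dB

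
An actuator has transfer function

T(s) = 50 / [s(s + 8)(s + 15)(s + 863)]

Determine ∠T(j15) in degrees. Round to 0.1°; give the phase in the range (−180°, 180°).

162.1°

At s = jω = j15:
pole (s+8): 8 + j15 → |·| = √(8²+15²) = √289 ≈ 17, ∠ = arctan(15/8) ≈ 61.93°
pole (s+15): 15 + j15 → |·| = √(15²+15²) = √450 ≈ 21.213, ∠ = arctan(15/15) ≈ 45.00°
pole (s+863): 863 + j15 → |·| = √(863²+15²) = √744994 ≈ 863.13, ∠ = arctan(15/863) ≈ 1.00°
pole at origin: |s| = 15, ∠ = 90.00° (in denominator)
∠T = 0.00° − 197.93° = -197.93° ≡ 162.07° (principal value)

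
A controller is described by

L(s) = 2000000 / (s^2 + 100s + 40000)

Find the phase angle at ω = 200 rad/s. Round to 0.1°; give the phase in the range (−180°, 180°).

-90.0°

At s = jω = j200:
quadratic: (j200)² + 100·j200 + 40000 = 0 + j20000 → |·| ≈ 20000, ∠ ≈ 90.00°
∠L = 0.00° − 90.00° = -90.00°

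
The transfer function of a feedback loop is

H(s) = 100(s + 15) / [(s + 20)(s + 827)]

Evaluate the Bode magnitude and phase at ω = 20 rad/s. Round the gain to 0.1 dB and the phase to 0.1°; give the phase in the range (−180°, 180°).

At s = jω = j20:
zero (s+15): 15 + j20 → |·| = √(15²+20²) = √625 ≈ 25, ∠ = arctan(20/15) ≈ 53.13°
pole (s+20): 20 + j20 → |·| = √(20²+20²) = √800 ≈ 28.284, ∠ = arctan(20/20) ≈ 45.00°
pole (s+827): 827 + j20 → |·| = √(827²+20²) = √684329 ≈ 827.24, ∠ = arctan(20/827) ≈ 1.39°
|H| = 100 · 25 / 23398 ≈ 0.10685
Gain = 20 log₁₀(0.10685) ≈ -19.42 dB
∠H = 53.13° − 46.39° = 6.74°

-19.4 dB, 6.7°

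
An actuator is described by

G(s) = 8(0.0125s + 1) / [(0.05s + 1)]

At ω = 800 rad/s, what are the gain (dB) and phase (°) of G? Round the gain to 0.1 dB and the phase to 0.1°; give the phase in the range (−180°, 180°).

At ω = 800 rad/s:
zero (1 + j800·0.0125) = 1 + j10 → |·| ≈ 10.05, ∠ ≈ 84.29°
pole (1 + j800·0.05) = 1 + j40 → |·| ≈ 40.012, ∠ ≈ 88.57°
|G| = 8 · 10.05 / (40.012) ≈ 2.0094
Gain = 20 log₁₀(2.0094) ≈ 6.06 dB
∠G = (84.29°) − (88.57°) = -4.28°

6.1 dB, -4.3°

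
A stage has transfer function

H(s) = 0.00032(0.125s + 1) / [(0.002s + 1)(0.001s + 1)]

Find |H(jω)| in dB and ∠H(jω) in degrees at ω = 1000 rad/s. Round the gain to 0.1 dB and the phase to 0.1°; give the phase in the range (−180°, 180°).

At ω = 1000 rad/s:
zero (1 + j1000·0.125) = 1 + j125 → |·| ≈ 125, ∠ ≈ 89.54°
pole (1 + j1000·0.002) = 1 + j2 → |·| ≈ 2.2361, ∠ ≈ 63.43°
pole (1 + j1000·0.001) = 1 + j1 → |·| ≈ 1.4142, ∠ ≈ 45.00°
|H| = 0.00032 · 125 / (2.2361 · 1.4142) ≈ 0.012649
Gain = 20 log₁₀(0.012649) ≈ -37.96 dB
∠H = (89.54°) − (63.43° + 45.00°) = -18.89°

-38.0 dB, -18.9°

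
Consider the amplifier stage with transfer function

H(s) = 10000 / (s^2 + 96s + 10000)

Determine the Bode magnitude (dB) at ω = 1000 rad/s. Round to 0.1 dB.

-40.0 dB

At s = jω = j1000:
quadratic: (j1000)² + 96·j1000 + 10000 = -990000 + j96000 → |·| ≈ 9.9464e+05, ∠ ≈ 174.46°
|H| = 10000 / 9.9464e+05 ≈ 0.010054
Gain = 20 log₁₀(0.010054) ≈ -39.95 dB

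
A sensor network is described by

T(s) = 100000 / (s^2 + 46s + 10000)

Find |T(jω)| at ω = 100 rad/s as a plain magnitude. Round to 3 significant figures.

At s = jω = j100:
quadratic: (j100)² + 46·j100 + 10000 = 0 + j4600 → |·| ≈ 4600, ∠ ≈ 90.00°
|T| = 100000 / 4600 ≈ 21.739

21.7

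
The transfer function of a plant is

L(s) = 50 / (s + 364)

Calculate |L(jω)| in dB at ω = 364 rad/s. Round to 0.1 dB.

-20.3 dB

At s = jω = j364:
pole (s+364): 364 + j364 → |·| = √(364²+364²) = √264992 ≈ 514.77, ∠ = arctan(364/364) ≈ 45.00°
|L| = 50 / 514.77 ≈ 0.097131
Gain = 20 log₁₀(0.097131) ≈ -20.25 dB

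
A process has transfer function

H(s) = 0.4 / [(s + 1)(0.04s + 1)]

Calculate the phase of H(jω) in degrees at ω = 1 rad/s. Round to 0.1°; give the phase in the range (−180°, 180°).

At ω = 1 rad/s:
pole (1 + j1·1) = 1 + j1 → |·| ≈ 1.4142, ∠ ≈ 45.00°
pole (1 + j1·0.04) = 1 + j0.04 → |·| ≈ 1.0008, ∠ ≈ 2.29°
∠H = (0°) − (45.00° + 2.29°) = -47.29°

-47.3°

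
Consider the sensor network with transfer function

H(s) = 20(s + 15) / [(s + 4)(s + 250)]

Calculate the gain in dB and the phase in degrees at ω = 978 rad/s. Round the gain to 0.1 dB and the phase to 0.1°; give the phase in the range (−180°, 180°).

At s = jω = j978:
zero (s+15): 15 + j978 → |·| = √(15²+978²) = √956709 ≈ 978.12, ∠ = arctan(978/15) ≈ 89.12°
pole (s+4): 4 + j978 → |·| = √(4²+978²) = √956500 ≈ 978.01, ∠ = arctan(978/4) ≈ 89.77°
pole (s+250): 250 + j978 → |·| = √(250²+978²) = √1018984 ≈ 1009.4, ∠ = arctan(978/250) ≈ 75.66°
|H| = 20 · 978.12 / 9.872e+05 ≈ 0.019816
Gain = 20 log₁₀(0.019816) ≈ -34.06 dB
∠H = 89.12° − 165.43° = -76.31°

-34.1 dB, -76.3°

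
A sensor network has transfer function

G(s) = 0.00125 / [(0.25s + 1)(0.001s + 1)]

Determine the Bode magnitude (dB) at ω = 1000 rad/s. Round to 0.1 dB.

-109.0 dB

At ω = 1000 rad/s:
pole (1 + j1000·0.25) = 1 + j250 → |·| ≈ 250, ∠ ≈ 89.77°
pole (1 + j1000·0.001) = 1 + j1 → |·| ≈ 1.4142, ∠ ≈ 45.00°
|G| = 0.00125 · 1 / (250 · 1.4142) ≈ 3.5356e-06
Gain = 20 log₁₀(3.5356e-06) ≈ -109.03 dB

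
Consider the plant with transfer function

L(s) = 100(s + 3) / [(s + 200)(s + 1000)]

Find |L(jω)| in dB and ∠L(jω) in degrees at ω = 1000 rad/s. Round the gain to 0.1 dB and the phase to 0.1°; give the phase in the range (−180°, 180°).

At s = jω = j1000:
zero (s+3): 3 + j1000 → |·| = √(3²+1000²) = √1000009 ≈ 1000, ∠ = arctan(1000/3) ≈ 89.83°
pole (s+200): 200 + j1000 → |·| = √(200²+1000²) = √1040000 ≈ 1019.8, ∠ = arctan(1000/200) ≈ 78.69°
pole (s+1000): 1000 + j1000 → |·| = √(1000²+1000²) = √2000000 ≈ 1414.2, ∠ = arctan(1000/1000) ≈ 45.00°
|L| = 100 · 1000 / 1.4422e+06 ≈ 0.069339
Gain = 20 log₁₀(0.069339) ≈ -23.18 dB
∠L = 89.83° − 123.69° = -33.86°

-23.2 dB, -33.9°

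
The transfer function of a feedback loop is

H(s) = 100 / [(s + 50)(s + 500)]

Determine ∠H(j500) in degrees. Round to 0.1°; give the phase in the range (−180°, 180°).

-129.3°

At s = jω = j500:
pole (s+50): 50 + j500 → |·| = √(50²+500²) = √252500 ≈ 502.49, ∠ = arctan(500/50) ≈ 84.29°
pole (s+500): 500 + j500 → |·| = √(500²+500²) = √500000 ≈ 707.11, ∠ = arctan(500/500) ≈ 45.00°
∠H = 0.00° − 129.29° = -129.29°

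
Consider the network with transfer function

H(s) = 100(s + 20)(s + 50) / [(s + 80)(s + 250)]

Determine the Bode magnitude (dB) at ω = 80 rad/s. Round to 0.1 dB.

28.4 dB

At s = jω = j80:
zero (s+20): 20 + j80 → |·| = √(20²+80²) = √6800 ≈ 82.462, ∠ = arctan(80/20) ≈ 75.96°
zero (s+50): 50 + j80 → |·| = √(50²+80²) = √8900 ≈ 94.34, ∠ = arctan(80/50) ≈ 57.99°
pole (s+80): 80 + j80 → |·| = √(80²+80²) = √12800 ≈ 113.14, ∠ = arctan(80/80) ≈ 45.00°
pole (s+250): 250 + j80 → |·| = √(250²+80²) = √68900 ≈ 262.49, ∠ = arctan(80/250) ≈ 17.74°
|H| = 100 · 7779.5 / 29698 ≈ 26.195
Gain = 20 log₁₀(26.195) ≈ 28.36 dB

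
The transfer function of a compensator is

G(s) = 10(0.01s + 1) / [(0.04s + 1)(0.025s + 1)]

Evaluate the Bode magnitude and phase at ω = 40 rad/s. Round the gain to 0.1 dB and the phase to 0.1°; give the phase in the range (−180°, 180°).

At ω = 40 rad/s:
zero (1 + j40·0.01) = 1 + j0.4 → |·| ≈ 1.077, ∠ ≈ 21.80°
pole (1 + j40·0.04) = 1 + j1.6 → |·| ≈ 1.8868, ∠ ≈ 57.99°
pole (1 + j40·0.025) = 1 + j1 → |·| ≈ 1.4142, ∠ ≈ 45.00°
|G| = 10 · 1.077 / (1.8868 · 1.4142) ≈ 4.0363
Gain = 20 log₁₀(4.0363) ≈ 12.12 dB
∠G = (21.80°) − (57.99° + 45.00°) = -81.19°

12.1 dB, -81.2°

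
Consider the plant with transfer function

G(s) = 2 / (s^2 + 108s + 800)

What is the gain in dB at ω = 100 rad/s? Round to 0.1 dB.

-77.0 dB

Substitute s = j100:
Numerator: 2 = 2 + j0
Denominator: (j100)^2 + 108(j100) + 800 = -9200 + j10800
|N| = √(2² + 0²) ≈ 2, ∠N ≈ 0.00°
|D| = √(9200² + 10800²) ≈ 14187, ∠D ≈ 130.43°
|G| = 2 / 14187 ≈ 0.00014097
Gain = 20 log₁₀(0.00014097) ≈ -77.02 dB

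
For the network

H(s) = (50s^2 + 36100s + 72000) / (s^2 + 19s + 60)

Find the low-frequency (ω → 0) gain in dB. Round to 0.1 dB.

H(0) = 72000 / 60 = 1200
20 log₁₀(1200) ≈ 61.58 dB

61.6 dB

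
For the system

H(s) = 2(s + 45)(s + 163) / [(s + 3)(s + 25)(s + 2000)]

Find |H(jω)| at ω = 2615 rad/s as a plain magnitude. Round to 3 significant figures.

0.000609

At s = jω = j2615:
zero (s+45): 45 + j2615 → |·| = √(45²+2615²) = √6840250 ≈ 2615.4, ∠ = arctan(2615/45) ≈ 89.01°
zero (s+163): 163 + j2615 → |·| = √(163²+2615²) = √6864794 ≈ 2620.1, ∠ = arctan(2615/163) ≈ 86.43°
pole (s+3): 3 + j2615 → |·| = √(3²+2615²) = √6838234 ≈ 2615, ∠ = arctan(2615/3) ≈ 89.93°
pole (s+25): 25 + j2615 → |·| = √(25²+2615²) = √6838850 ≈ 2615.1, ∠ = arctan(2615/25) ≈ 89.45°
pole (s+2000): 2000 + j2615 → |·| = √(2000²+2615²) = √10838225 ≈ 3292.1, ∠ = arctan(2615/2000) ≈ 52.59°
|H| = 2 · 6.8526e+06 / 2.2513e+10 ≈ 0.00060877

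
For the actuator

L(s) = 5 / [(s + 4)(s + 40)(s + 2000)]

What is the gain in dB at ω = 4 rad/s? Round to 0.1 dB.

-99.2 dB

At s = jω = j4:
pole (s+4): 4 + j4 → |·| = √(4²+4²) = √32 ≈ 5.6569, ∠ = arctan(4/4) ≈ 45.00°
pole (s+40): 40 + j4 → |·| = √(40²+4²) = √1616 ≈ 40.2, ∠ = arctan(4/40) ≈ 5.71°
pole (s+2000): 2000 + j4 → |·| = √(2000²+4²) = √4000016 ≈ 2000, ∠ = arctan(4/2000) ≈ 0.11°
|L| = 5 / 4.5481e+05 ≈ 1.0994e-05
Gain = 20 log₁₀(1.0994e-05) ≈ -99.18 dB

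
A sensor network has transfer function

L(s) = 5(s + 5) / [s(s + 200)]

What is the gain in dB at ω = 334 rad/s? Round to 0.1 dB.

-37.8 dB

At s = jω = j334:
zero (s+5): 5 + j334 → |·| = √(5²+334²) = √111581 ≈ 334.04, ∠ = arctan(334/5) ≈ 89.14°
pole (s+200): 200 + j334 → |·| = √(200²+334²) = √151556 ≈ 389.3, ∠ = arctan(334/200) ≈ 59.09°
pole at origin: |s| = 334, ∠ = 90.00° (in denominator)
|L| = 5 · 334.04 / 1.3003e+05 ≈ 0.012845
Gain = 20 log₁₀(0.012845) ≈ -37.83 dB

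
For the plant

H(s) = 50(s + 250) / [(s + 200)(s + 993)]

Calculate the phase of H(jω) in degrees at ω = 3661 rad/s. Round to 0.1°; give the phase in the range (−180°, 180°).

At s = jω = j3661:
zero (s+250): 250 + j3661 → |·| = √(250²+3661²) = √13465421 ≈ 3669.5, ∠ = arctan(3661/250) ≈ 86.09°
pole (s+200): 200 + j3661 → |·| = √(200²+3661²) = √13442921 ≈ 3666.5, ∠ = arctan(3661/200) ≈ 86.87°
pole (s+993): 993 + j3661 → |·| = √(993²+3661²) = √14388970 ≈ 3793.3, ∠ = arctan(3661/993) ≈ 74.82°
∠H = 86.09° − 161.69° = -75.60°

-75.6°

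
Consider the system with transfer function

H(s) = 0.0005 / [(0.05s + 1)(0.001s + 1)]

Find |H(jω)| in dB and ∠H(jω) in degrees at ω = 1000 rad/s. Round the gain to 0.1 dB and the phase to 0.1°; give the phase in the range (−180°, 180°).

At ω = 1000 rad/s:
pole (1 + j1000·0.05) = 1 + j50 → |·| ≈ 50.01, ∠ ≈ 88.85°
pole (1 + j1000·0.001) = 1 + j1 → |·| ≈ 1.4142, ∠ ≈ 45.00°
|H| = 0.0005 · 1 / (50.01 · 1.4142) ≈ 7.0697e-06
Gain = 20 log₁₀(7.0697e-06) ≈ -103.01 dB
∠H = (0°) − (88.85° + 45.00°) = -133.85°

-103.0 dB, -133.9°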